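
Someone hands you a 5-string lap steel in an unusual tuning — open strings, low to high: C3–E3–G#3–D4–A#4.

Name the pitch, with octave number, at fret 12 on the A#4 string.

A#5

Each fret is one semitone, so A#4 + 12 = A#5.
(Equivalently spelled Bb5.)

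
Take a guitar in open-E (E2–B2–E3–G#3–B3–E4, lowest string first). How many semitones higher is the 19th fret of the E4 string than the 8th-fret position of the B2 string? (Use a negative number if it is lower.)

28 semitones

E4 at fret 19 → B5 (MIDI 83); B2 at fret 8 → G3 (MIDI 55).
83 − 55 = 28, so the two pitches are 28 semitones apart.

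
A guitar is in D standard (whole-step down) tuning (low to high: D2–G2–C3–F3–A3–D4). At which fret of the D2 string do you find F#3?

16

F#3 is 16 semitones above the open D2 (D–D#–E–F–…–E–F–F#), so it sits at fret 16.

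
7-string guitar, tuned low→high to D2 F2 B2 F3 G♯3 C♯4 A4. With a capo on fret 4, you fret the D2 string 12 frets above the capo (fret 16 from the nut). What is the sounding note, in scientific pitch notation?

The capo raises the open D2 by 4 semitones to F♯2; fretting 12 more gives D2 + 4 + 12 = D2 + 16 semitones = F♯3.

F♯3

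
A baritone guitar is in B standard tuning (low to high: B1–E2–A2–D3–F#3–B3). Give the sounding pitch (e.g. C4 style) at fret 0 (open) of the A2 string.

A2

Fret 0 is the open string itself, so the pitch is just A2.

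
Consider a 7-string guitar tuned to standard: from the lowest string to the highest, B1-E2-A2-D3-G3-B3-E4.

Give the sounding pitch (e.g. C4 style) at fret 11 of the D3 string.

The open D3 string plus 11 semitones: D–D#–E–F–…–B–C–C#.
The walk passes from B into C once, so the octave number goes from 3 to 4.
(Equivalently spelled Db4.)

C#4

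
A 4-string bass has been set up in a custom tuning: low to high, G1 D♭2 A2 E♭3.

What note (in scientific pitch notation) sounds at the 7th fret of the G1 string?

D2

Each fret is one semitone, so G1 + 7 = D2.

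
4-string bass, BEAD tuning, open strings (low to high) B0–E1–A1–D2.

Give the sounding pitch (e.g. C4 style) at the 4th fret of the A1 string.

C#2

The open A1 string plus 4 semitones: A–A#–B–C–C#.
The walk passes from B into C once, so the octave number goes from 1 to 2.
(Equivalently spelled Db2.)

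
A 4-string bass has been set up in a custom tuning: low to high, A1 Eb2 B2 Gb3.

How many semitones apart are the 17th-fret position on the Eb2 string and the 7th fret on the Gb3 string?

5 semitones

Eb2 at fret 17 → Ab3 (MIDI 56); Gb3 at fret 7 → Db4 (MIDI 61).
56 − 61 = -5, so the two pitches are 5 semitones apart, with Db4 the higher.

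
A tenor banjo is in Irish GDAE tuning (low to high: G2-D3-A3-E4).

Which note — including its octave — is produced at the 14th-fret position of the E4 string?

F♯5

E4 is MIDI 64. Adding 14 gives 78, which is F♯5.
(Equivalently spelled G♭5.)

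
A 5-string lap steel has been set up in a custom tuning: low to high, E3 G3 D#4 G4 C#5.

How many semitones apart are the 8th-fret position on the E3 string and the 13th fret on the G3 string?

8 semitones

E3 at fret 8 → C4 (MIDI 60); G3 at fret 13 → G#4 (MIDI 68).
60 − 68 = -8, so the two pitches are 8 semitones apart, with G#4 the higher.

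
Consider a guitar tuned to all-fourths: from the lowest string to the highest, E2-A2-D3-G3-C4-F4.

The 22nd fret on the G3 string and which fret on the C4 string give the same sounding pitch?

17

Fret 22 on G3 is MIDI 55 + 22 = 77 (F5). On the C4 string (open MIDI 60), that pitch is 77 − 60 = fret 17.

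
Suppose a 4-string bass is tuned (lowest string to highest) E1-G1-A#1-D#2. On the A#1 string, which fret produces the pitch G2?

G2 is 9 semitones above the open A#1 (A#–B–C–C#–D–D#–E–F–F#–G), so it sits at fret 9.

9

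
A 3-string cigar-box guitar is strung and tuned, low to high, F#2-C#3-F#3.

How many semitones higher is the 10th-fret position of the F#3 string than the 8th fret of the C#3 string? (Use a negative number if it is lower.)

7 semitones

F#3 at fret 10 → E4 (MIDI 64); C#3 at fret 8 → A3 (MIDI 57).
64 − 57 = 7, so the two pitches are 7 semitones apart.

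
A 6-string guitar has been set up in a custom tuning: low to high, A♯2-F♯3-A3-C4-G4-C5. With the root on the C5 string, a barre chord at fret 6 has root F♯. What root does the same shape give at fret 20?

G♯

Moving from fret 6 to fret 20 shifts the root by 14 semitones.
F♯ up 14 semitones is G♯.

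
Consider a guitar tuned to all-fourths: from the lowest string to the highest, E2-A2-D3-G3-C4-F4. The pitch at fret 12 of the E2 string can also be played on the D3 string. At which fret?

2

E2 at fret 12 is E2 + 12 semitones = E3.
The open D3 string is 10 semitones above the open E2, so the same pitch on the D3 string lies at fret 12 − 10 = 2.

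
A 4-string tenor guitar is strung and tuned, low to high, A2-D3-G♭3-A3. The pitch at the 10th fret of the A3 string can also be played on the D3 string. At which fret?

Fret 10 on A3 is MIDI 57 + 10 = 67 (G4). On the D3 string (open MIDI 50), that pitch is 67 − 50 = fret 17.

17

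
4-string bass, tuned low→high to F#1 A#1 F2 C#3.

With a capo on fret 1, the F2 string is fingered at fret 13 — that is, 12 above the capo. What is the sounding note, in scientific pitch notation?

The capo raises the open F2 by 1 semitone to F#2; fretting 12 more gives F2 + 1 + 12 = F2 + 13 semitones = F#3.
(Also written Gb.)

F#3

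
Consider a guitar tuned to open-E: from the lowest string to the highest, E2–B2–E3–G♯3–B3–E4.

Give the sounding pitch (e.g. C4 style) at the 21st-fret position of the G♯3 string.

F5

Each fret is one semitone, so G♯3 + 21 = F5.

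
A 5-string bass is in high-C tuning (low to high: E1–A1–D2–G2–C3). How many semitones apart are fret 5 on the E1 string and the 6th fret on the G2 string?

E1 at fret 5 → A1 (MIDI 33); G2 at fret 6 → C♯3 (MIDI 49).
33 − 49 = -16, so the two pitches are 16 semitones apart, with C♯3 the higher.

16 semitones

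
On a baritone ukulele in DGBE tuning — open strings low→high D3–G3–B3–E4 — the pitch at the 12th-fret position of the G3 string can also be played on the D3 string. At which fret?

G3 at fret 12 is G3 + 12 semitones = G4.
The open D3 string is 5 semitones below the open G3, so the same pitch on the D3 string lies at fret 12 + 5 = 17.

17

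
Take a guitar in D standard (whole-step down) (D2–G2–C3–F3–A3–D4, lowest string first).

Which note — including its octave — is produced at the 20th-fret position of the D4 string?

D4 is MIDI 62. Adding 20 gives 82, which is A#5.

A#5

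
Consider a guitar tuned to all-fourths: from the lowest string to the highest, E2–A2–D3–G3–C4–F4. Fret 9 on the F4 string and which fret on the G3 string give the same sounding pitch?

19

F4 at fret 9 is F4 + 9 semitones = D5.
The open G3 string is 10 semitones below the open F4, so the same pitch on the G3 string lies at fret 9 + 10 = 19.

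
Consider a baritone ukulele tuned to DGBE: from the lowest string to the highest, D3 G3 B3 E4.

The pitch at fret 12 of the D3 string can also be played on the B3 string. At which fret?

3

Fret 12 on D3 is MIDI 50 + 12 = 62 (D4). On the B3 string (open MIDI 59), that pitch is 62 − 59 = fret 3.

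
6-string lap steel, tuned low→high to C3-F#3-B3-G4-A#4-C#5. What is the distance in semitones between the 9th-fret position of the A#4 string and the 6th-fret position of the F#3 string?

19 semitones

A#4 at fret 9 → G5 (MIDI 79); F#3 at fret 6 → C4 (MIDI 60).
79 − 60 = 19, so the two pitches are 19 semitones apart, with G5 the higher.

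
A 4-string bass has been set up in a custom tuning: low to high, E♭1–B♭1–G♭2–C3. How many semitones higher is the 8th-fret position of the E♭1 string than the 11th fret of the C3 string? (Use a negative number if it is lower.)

-24 semitones

E♭1 at fret 8 → B1 (MIDI 35); C3 at fret 11 → B3 (MIDI 59).
35 − 59 = -24, so the two pitches are 24 semitones apart.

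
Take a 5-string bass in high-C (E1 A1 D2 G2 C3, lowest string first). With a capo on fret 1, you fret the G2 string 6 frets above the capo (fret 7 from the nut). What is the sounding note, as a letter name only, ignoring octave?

The capo raises the open G2 by 1 semitone to G♯2; fretting 6 more gives G2 + 1 + 6 = G2 + 7 semitones, landing on D.

D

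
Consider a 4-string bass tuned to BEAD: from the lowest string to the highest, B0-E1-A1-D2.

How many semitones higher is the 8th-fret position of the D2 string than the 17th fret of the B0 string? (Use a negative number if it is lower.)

D2 at fret 8 → A#2 (MIDI 46); B0 at fret 17 → E2 (MIDI 40).
46 − 40 = 6, so the two pitches are 6 semitones apart.

6 semitones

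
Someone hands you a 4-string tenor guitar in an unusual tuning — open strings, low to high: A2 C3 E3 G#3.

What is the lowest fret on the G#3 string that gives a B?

From G#3, count semitones up the chromatic scale until reaching B: G#–A–A#–B — 3 steps.

3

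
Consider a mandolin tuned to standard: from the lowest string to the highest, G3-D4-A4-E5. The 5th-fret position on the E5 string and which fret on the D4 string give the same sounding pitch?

19

E5 at fret 5 is E5 + 5 semitones = A5.
The open D4 string is 14 semitones below the open E5, so the same pitch on the D4 string lies at fret 5 + 14 = 19.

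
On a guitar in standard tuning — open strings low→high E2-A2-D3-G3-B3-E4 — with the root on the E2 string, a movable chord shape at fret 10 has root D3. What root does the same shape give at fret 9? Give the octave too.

Moving from fret 10 to fret 9 shifts the root by -1 semitone.
D3 down 1 semitone is C#3.

C#3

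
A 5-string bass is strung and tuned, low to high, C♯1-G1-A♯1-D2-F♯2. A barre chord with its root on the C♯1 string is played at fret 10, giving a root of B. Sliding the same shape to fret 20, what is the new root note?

A

Moving from fret 10 to fret 20 shifts the root by 10 semitones.
B up 10 semitones is A.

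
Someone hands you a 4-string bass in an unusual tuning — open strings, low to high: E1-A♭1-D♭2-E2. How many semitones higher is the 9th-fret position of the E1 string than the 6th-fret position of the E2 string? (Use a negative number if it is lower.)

-9 semitones

E1 at fret 9 → D♭2 (MIDI 37); E2 at fret 6 → B♭2 (MIDI 46).
37 − 46 = -9, so the two pitches are 9 semitones apart.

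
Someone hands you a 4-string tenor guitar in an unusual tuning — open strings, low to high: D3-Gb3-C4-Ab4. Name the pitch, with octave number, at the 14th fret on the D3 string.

E4

D3 is MIDI 50. Adding 14 gives 64, which is E4.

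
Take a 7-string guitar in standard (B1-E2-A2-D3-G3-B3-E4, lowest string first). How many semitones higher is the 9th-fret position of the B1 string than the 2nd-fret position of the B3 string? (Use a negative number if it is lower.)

B1 at fret 9 → G#2 (MIDI 44); B3 at fret 2 → C#4 (MIDI 61).
44 − 61 = -17, so the two pitches are 17 semitones apart.

-17 semitones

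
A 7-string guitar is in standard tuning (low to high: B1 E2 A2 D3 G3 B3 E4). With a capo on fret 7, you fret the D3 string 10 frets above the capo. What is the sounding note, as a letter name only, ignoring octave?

G

The capo raises the open D3 by 7 semitones to A3; fretting 10 more gives D3 + 7 + 10 = D3 + 17 semitones, landing on G.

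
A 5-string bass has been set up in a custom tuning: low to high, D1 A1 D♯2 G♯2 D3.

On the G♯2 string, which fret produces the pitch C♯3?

5

C♯3 is 5 semitones above the open G♯2 (G#–A–A#–B–C–C#), so it sits at fret 5.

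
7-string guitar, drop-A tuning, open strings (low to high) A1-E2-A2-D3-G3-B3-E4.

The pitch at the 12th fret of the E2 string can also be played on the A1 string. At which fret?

19

Fret 12 on E2 is MIDI 40 + 12 = 52 (E3). On the A1 string (open MIDI 33), that pitch is 52 − 33 = fret 19.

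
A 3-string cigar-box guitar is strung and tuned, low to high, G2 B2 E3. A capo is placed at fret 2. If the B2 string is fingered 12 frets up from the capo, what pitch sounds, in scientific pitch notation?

The capo raises the open B2 by 2 semitones to D♭3; fretting 12 more gives B2 + 2 + 12 = B2 + 14 semitones = D♭4.

D♭4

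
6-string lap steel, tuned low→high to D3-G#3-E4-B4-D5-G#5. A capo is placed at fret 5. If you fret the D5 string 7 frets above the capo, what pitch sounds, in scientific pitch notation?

The capo raises the open D5 by 5 semitones to G5; fretting 7 more gives D5 + 5 + 7 = D5 + 12 semitones = D6.

D6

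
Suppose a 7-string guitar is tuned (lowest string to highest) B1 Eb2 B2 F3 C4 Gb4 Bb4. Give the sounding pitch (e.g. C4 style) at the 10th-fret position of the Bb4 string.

The open Bb4 string plus 10 semitones: Bb–B–C–Db–…–Gb–G–Ab.
The walk passes from B into C once, so the octave number goes from 4 to 5.
(Equivalently spelled G#5.)

Ab5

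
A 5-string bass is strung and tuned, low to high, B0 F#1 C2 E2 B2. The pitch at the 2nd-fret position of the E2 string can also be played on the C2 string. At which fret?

6

Fret 2 on E2 is MIDI 40 + 2 = 42 (F#2). On the C2 string (open MIDI 36), that pitch is 42 − 36 = fret 6.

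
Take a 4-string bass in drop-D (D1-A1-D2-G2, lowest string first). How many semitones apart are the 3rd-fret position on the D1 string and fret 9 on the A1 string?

D1 at fret 3 → F1 (MIDI 29); A1 at fret 9 → F♯2 (MIDI 42).
29 − 42 = -13, so the two pitches are 13 semitones apart, with F♯2 the higher.

13 semitones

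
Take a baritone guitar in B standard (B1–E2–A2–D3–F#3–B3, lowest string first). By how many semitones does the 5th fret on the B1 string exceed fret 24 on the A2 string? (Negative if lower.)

B1 at fret 5 → E2 (MIDI 40); A2 at fret 24 → A4 (MIDI 69).
40 − 69 = -29, so the two pitches are 29 semitones apart.

-29 semitones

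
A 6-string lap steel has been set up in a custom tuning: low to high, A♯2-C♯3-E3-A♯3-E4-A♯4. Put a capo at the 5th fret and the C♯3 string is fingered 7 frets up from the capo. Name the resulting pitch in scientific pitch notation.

C♯4

The capo raises the open C♯3 by 5 semitones to F♯3; fretting 7 more gives C♯3 + 5 + 7 = C♯3 + 12 semitones = C♯4.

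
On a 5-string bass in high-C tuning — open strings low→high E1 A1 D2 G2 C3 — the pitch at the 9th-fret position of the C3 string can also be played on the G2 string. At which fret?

14

C3 at fret 9 is C3 + 9 semitones = A3.
The open G2 string is 5 semitones below the open C3, so the same pitch on the G2 string lies at fret 9 + 5 = 14.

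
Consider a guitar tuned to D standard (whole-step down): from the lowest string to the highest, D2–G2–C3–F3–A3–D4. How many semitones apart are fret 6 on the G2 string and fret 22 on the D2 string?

G2 at fret 6 → C#3 (MIDI 49); D2 at fret 22 → C4 (MIDI 60).
49 − 60 = -11, so the two pitches are 11 semitones apart, with C4 the higher.

11 semitones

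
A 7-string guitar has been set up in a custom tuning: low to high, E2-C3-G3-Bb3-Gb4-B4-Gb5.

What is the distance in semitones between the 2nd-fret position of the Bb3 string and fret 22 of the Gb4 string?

28 semitones

Bb3 at fret 2 → C4 (MIDI 60); Gb4 at fret 22 → E6 (MIDI 88).
60 − 88 = -28, so the two pitches are 28 semitones apart, with E6 the higher.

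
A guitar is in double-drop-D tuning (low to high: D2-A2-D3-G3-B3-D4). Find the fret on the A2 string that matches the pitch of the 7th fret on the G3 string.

Fret 7 on G3 is MIDI 55 + 7 = 62 (D4). On the A2 string (open MIDI 45), that pitch is 62 − 45 = fret 17.

17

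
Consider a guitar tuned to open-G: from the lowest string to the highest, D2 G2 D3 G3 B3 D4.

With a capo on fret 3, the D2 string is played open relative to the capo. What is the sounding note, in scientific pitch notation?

F2

The capo raises the open D2 by 3 semitones to F2; fretting 0 more gives D2 + 3 + 0 = D2 + 3 semitones = F2.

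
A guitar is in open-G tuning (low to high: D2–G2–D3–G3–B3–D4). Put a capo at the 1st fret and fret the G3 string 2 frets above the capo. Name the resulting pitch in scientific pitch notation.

A#3

The capo raises the open G3 by 1 semitone to G#3; fretting 2 more gives G3 + 1 + 2 = G3 + 3 semitones = A#3.
(Also written Bb.)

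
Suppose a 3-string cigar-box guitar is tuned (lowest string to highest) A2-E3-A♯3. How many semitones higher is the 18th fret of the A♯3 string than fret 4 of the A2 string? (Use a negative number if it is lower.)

27 semitones

A♯3 at fret 18 → E5 (MIDI 76); A2 at fret 4 → C♯3 (MIDI 49).
76 − 49 = 27, so the two pitches are 27 semitones apart.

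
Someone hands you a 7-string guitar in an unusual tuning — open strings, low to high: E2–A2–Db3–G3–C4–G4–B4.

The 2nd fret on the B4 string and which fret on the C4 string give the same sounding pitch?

Fret 2 on B4 is MIDI 71 + 2 = 73 (Db5). On the C4 string (open MIDI 60), that pitch is 73 − 60 = fret 13.

13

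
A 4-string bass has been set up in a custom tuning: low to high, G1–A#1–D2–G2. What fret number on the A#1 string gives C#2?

C#2 is 3 semitones above the open A#1 (A#–B–C–C#), so it sits at fret 3.

3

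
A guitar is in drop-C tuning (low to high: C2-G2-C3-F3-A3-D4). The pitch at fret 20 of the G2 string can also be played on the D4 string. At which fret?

Fret 20 on G2 is MIDI 43 + 20 = 63 (D♯4). On the D4 string (open MIDI 62), that pitch is 63 − 62 = fret 1.

1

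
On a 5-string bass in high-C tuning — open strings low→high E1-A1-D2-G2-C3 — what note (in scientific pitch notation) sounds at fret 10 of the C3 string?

A#3

Each fret is one semitone, so C3 + 10 = A#3.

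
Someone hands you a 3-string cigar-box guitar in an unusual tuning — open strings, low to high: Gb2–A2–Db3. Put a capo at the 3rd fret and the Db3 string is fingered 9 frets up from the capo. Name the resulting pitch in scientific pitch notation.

Db4

The capo raises the open Db3 by 3 semitones to E3; fretting 9 more gives Db3 + 3 + 9 = Db3 + 12 semitones = Db4.
(Also written C#.)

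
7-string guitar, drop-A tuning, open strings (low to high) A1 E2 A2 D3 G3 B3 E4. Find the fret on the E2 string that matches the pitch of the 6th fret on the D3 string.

16

D3 at fret 6 is D3 + 6 semitones = G♯3.
The open E2 string is 10 semitones below the open D3, so the same pitch on the E2 string lies at fret 6 + 10 = 16.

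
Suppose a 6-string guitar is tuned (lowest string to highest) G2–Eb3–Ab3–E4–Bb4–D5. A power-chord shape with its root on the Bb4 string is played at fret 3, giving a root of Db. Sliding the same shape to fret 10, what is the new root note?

Ab

Moving from fret 3 to fret 10 shifts the root by 7 semitones.
Db up 7 semitones is Ab.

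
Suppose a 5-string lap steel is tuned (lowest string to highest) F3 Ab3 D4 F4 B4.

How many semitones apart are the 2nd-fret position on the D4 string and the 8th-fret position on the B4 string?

D4 at fret 2 → E4 (MIDI 64); B4 at fret 8 → G5 (MIDI 79).
64 − 79 = -15, so the two pitches are 15 semitones apart, with G5 the higher.

15 semitones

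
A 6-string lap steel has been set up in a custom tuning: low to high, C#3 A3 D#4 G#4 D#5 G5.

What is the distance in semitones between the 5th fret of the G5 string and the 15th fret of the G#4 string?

1 semitone

G5 at fret 5 → C6 (MIDI 84); G#4 at fret 15 → B5 (MIDI 83).
84 − 83 = 1, so the two pitches are 1 semitone apart, with C6 the higher.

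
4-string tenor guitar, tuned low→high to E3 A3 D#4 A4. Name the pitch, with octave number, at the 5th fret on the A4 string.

The open A4 string plus 5 semitones: A–A#–B–C–C#–D.
The walk passes from B into C once, so the octave number goes from 4 to 5.

D5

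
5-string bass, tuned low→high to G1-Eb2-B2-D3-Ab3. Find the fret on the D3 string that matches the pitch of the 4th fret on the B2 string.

B2 at fret 4 is B2 + 4 semitones = Eb3.
The open D3 string is 3 semitones above the open B2, so the same pitch on the D3 string lies at fret 4 − 3 = 1.

1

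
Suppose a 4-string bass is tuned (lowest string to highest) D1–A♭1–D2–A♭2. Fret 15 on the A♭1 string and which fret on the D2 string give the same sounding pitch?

A♭1 at fret 15 is A♭1 + 15 semitones = B2.
The open D2 string is 6 semitones above the open A♭1, so the same pitch on the D2 string lies at fret 15 − 6 = 9.

9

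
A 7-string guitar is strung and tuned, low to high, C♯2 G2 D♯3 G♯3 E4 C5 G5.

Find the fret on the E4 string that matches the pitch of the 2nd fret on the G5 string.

G5 at fret 2 is G5 + 2 semitones = A5.
The open E4 string is 15 semitones below the open G5, so the same pitch on the E4 string lies at fret 2 + 15 = 17.

17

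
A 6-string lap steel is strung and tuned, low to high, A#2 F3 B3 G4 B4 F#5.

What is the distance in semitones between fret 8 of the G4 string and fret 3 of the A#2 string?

26 semitones

G4 at fret 8 → D#5 (MIDI 75); A#2 at fret 3 → C#3 (MIDI 49).
75 − 49 = 26, so the two pitches are 26 semitones apart, with D#5 the higher.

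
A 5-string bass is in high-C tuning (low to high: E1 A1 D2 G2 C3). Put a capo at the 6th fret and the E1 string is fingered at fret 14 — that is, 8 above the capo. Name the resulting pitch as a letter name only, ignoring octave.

F#

The capo raises the open E1 by 6 semitones to A#1; fretting 8 more gives E1 + 6 + 8 = E1 + 14 semitones, landing on F#.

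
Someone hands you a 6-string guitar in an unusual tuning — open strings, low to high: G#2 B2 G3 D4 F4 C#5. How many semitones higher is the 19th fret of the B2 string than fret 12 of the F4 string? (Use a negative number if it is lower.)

B2 at fret 19 → F#4 (MIDI 66); F4 at fret 12 → F5 (MIDI 77).
66 − 77 = -11, so the two pitches are 11 semitones apart.

-11 semitones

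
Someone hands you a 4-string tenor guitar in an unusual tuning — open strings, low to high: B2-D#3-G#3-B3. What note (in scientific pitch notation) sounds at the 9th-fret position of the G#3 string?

Each fret is one semitone, so G#3 + 9 = F4.

F4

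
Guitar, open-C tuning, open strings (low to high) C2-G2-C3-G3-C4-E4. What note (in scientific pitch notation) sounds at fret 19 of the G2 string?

D4

The open G2 string plus 19 semitones: G–G#–A–A#–…–C–C#–D.
The walk passes from B into C 2 times, so the octave number goes from 2 to 4.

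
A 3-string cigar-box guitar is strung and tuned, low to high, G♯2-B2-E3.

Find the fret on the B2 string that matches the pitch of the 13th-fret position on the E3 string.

E3 at fret 13 is E3 + 13 semitones = F4.
The open B2 string is 5 semitones below the open E3, so the same pitch on the B2 string lies at fret 13 + 5 = 18.

18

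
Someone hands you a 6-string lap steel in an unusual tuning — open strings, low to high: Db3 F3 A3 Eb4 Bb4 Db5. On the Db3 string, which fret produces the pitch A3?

A3 is 8 semitones above the open Db3 (Db–D–Eb–E–F–Gb–G–Ab–A), so it sits at fret 8.

8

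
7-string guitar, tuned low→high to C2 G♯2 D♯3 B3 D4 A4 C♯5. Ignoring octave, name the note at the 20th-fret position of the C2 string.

G♯

C2 is MIDI 36. Adding 20 gives 56; 56 mod 12 = 8, i.e. G♯.
(Equivalently spelled A♭.)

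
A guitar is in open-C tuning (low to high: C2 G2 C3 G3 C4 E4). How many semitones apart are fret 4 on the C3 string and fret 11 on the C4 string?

19 semitones

C3 at fret 4 → E3 (MIDI 52); C4 at fret 11 → B4 (MIDI 71).
52 − 71 = -19, so the two pitches are 19 semitones apart, with B4 the higher.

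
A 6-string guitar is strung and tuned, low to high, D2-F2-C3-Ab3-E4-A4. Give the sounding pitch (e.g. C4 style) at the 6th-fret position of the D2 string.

The open D2 string plus 6 semitones: D–Eb–E–F–Gb–G–Ab.
No B→C boundary is crossed, so the octave stays at 2.
(Equivalently spelled G#2.)

Ab2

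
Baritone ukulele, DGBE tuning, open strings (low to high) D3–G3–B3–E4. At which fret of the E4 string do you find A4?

A4 is 5 semitones above the open E4 (E–F–F#–G–G#–A), so it sits at fret 5.

5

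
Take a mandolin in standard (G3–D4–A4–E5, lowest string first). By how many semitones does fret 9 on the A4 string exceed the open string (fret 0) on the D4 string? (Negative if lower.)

16 semitones

A4 at fret 9 → F♯5 (MIDI 78); D4 at fret 0 → D4 (MIDI 62).
78 − 62 = 16, so the two pitches are 16 semitones apart.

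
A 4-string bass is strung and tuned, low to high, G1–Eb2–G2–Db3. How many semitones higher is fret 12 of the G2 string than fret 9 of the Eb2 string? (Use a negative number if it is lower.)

7 semitones

G2 at fret 12 → G3 (MIDI 55); Eb2 at fret 9 → C3 (MIDI 48).
55 − 48 = 7, so the two pitches are 7 semitones apart.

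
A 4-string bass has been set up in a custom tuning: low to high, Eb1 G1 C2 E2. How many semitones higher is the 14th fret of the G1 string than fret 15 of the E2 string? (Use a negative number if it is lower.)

G1 at fret 14 → A2 (MIDI 45); E2 at fret 15 → G3 (MIDI 55).
45 − 55 = -10, so the two pitches are 10 semitones apart.

-10 semitones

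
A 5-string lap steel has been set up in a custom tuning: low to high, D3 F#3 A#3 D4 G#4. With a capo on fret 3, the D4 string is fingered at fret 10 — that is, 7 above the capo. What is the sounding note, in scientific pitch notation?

C5

The capo raises the open D4 by 3 semitones to F4; fretting 7 more gives D4 + 3 + 7 = D4 + 10 semitones = C5.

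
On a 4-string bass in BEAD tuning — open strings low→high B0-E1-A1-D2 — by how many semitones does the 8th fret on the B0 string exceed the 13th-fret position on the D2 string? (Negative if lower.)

B0 at fret 8 → G1 (MIDI 31); D2 at fret 13 → D#3 (MIDI 51).
31 − 51 = -20, so the two pitches are 20 semitones apart.

-20 semitones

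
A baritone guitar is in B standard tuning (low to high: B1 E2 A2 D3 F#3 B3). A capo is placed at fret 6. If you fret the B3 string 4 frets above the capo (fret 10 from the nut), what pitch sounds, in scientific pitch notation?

The capo raises the open B3 by 6 semitones to F4; fretting 4 more gives B3 + 6 + 4 = B3 + 10 semitones = A4.

A4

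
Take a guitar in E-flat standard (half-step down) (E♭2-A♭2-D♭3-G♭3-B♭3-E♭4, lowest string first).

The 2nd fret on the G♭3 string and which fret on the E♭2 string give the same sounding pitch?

17

G♭3 at fret 2 is G♭3 + 2 semitones = A♭3.
The open E♭2 string is 15 semitones below the open G♭3, so the same pitch on the E♭2 string lies at fret 2 + 15 = 17.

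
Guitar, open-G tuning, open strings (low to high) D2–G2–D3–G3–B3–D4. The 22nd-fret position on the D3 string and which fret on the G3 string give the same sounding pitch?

17

D3 at fret 22 is D3 + 22 semitones = C5.
The open G3 string is 5 semitones above the open D3, so the same pitch on the G3 string lies at fret 22 − 5 = 17.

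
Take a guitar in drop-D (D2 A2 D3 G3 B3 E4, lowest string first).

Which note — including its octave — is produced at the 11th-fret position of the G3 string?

Each fret is one semitone, so G3 + 11 = F♯4.
(Equivalently spelled G♭4.)

F♯4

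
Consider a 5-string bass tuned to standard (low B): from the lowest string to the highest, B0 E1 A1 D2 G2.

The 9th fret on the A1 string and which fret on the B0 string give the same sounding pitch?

Fret 9 on A1 is MIDI 33 + 9 = 42 (F♯2). On the B0 string (open MIDI 23), that pitch is 42 − 23 = fret 19.

19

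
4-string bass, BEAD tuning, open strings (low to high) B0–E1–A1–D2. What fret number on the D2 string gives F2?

F2 is 3 semitones above the open D2 (D–D#–E–F), so it sits at fret 3.

3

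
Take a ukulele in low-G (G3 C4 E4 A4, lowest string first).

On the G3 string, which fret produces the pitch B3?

4

B3 is 4 semitones above the open G3 (G–G#–A–A#–B), so it sits at fret 4.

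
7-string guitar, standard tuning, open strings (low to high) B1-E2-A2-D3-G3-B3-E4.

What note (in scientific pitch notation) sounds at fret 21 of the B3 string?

The open B3 string plus 21 semitones: B–C–C#–D–…–F#–G–G#.
The walk passes from B into C 2 times, so the octave number goes from 3 to 5.

G#5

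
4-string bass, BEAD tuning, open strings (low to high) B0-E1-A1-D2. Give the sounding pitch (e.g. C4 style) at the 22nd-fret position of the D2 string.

The open D2 string plus 22 semitones: D–D#–E–F–…–A#–B–C.
The walk passes from B into C 2 times, so the octave number goes from 2 to 4.

C4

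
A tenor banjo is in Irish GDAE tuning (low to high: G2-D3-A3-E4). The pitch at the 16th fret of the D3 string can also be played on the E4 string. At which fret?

Fret 16 on D3 is MIDI 50 + 16 = 66 (F#4). On the E4 string (open MIDI 64), that pitch is 66 − 64 = fret 2.

2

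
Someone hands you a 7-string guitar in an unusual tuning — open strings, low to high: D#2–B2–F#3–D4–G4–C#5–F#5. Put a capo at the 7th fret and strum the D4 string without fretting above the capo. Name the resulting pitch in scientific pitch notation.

The capo raises the open D4 by 7 semitones to A4; fretting 0 more gives D4 + 7 + 0 = D4 + 7 semitones = A4.

A4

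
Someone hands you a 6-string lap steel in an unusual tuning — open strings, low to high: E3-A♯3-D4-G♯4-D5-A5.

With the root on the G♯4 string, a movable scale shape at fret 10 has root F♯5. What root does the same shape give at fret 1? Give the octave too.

A4

Moving from fret 10 to fret 1 shifts the root by -9 semitones.
F♯5 down 9 semitones is A4.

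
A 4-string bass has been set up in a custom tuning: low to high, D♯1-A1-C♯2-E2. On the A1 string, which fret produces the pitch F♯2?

9

F♯2 is 9 semitones above the open A1 (A–A#–B–C–C#–D–D#–E–F–F#), so it sits at fret 9.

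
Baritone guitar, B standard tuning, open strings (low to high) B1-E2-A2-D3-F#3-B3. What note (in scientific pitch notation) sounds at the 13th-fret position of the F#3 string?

G4

Each fret is one semitone, so F#3 + 13 = G4.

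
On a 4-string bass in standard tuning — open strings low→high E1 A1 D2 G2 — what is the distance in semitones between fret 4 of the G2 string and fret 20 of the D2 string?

G2 at fret 4 → B2 (MIDI 47); D2 at fret 20 → A♯3 (MIDI 58).
47 − 58 = -11, so the two pitches are 11 semitones apart, with A♯3 the higher.

11 semitones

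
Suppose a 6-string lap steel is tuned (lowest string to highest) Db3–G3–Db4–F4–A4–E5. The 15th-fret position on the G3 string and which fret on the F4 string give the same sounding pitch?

5

G3 at fret 15 is G3 + 15 semitones = Bb4.
The open F4 string is 10 semitones above the open G3, so the same pitch on the F4 string lies at fret 15 − 10 = 5.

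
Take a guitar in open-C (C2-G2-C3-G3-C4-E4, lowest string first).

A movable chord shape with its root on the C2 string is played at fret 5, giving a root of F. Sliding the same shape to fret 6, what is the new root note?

F#

Moving from fret 5 to fret 6 shifts the root by 1 semitone.
F up 1 semitone is F#.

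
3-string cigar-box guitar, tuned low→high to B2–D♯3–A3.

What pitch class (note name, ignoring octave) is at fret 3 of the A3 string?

C

The open A3 string plus 3 semitones: A–A#–B–C.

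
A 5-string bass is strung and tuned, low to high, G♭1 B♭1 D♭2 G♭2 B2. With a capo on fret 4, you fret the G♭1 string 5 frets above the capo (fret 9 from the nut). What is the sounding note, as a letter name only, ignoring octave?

The capo raises the open G♭1 by 4 semitones to B♭1; fretting 5 more gives G♭1 + 4 + 5 = G♭1 + 9 semitones, landing on E♭.
(Also written D♯.)

E♭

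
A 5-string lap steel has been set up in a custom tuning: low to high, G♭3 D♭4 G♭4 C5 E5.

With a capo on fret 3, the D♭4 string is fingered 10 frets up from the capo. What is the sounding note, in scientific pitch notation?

D5

The capo raises the open D♭4 by 3 semitones to E4; fretting 10 more gives D♭4 + 3 + 10 = D♭4 + 13 semitones = D5.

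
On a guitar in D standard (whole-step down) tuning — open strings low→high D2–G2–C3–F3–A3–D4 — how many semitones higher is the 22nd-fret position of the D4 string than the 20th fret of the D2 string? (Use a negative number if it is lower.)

26 semitones

D4 at fret 22 → C6 (MIDI 84); D2 at fret 20 → A#3 (MIDI 58).
84 − 58 = 26, so the two pitches are 26 semitones apart.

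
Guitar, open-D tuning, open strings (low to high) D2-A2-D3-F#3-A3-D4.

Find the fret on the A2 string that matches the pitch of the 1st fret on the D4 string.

D4 at fret 1 is D4 + 1 semitone = D#4.
The open A2 string is 17 semitones below the open D4, so the same pitch on the A2 string lies at fret 1 + 17 = 18.

18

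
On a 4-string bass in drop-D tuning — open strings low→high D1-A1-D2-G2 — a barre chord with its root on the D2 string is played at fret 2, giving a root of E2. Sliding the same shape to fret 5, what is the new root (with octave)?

G2

Moving from fret 2 to fret 5 shifts the root by 3 semitones.
E2 up 3 semitones is G2.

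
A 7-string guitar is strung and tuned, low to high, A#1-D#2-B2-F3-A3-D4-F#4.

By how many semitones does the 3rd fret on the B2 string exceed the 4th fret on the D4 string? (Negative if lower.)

-16 semitones

B2 at fret 3 → D3 (MIDI 50); D4 at fret 4 → F#4 (MIDI 66).
50 − 66 = -16, so the two pitches are 16 semitones apart.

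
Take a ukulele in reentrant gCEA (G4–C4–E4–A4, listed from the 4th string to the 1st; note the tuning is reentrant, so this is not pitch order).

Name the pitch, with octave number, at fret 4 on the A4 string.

C♯5

A4 is MIDI 69. Adding 4 gives 73, which is C♯5.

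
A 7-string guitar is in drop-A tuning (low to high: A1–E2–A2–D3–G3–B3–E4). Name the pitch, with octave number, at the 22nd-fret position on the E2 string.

D4

Each fret is one semitone, so E2 + 22 = D4.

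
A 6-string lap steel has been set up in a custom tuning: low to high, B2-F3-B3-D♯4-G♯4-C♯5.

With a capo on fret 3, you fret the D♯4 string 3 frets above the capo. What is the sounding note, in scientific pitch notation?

The capo raises the open D♯4 by 3 semitones to F♯4; fretting 3 more gives D♯4 + 3 + 3 = D♯4 + 6 semitones = A4.

A4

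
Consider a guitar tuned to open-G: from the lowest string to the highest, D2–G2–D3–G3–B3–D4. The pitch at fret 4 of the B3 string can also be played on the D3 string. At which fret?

13

B3 at fret 4 is B3 + 4 semitones = D♯4.
The open D3 string is 9 semitones below the open B3, so the same pitch on the D3 string lies at fret 4 + 9 = 13.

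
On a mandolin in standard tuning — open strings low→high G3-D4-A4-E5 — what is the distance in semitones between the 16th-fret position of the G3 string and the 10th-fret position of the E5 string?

15 semitones

G3 at fret 16 → B4 (MIDI 71); E5 at fret 10 → D6 (MIDI 86).
71 − 86 = -15, so the two pitches are 15 semitones apart, with D6 the higher.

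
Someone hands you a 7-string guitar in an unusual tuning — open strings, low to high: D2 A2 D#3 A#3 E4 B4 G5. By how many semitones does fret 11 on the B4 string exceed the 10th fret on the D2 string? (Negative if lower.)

B4 at fret 11 → A#5 (MIDI 82); D2 at fret 10 → C3 (MIDI 48).
82 − 48 = 34, so the two pitches are 34 semitones apart.

34 semitones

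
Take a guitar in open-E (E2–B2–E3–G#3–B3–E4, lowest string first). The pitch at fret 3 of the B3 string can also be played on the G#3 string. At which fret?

6

B3 at fret 3 is B3 + 3 semitones = D4.
The open G#3 string is 3 semitones below the open B3, so the same pitch on the G#3 string lies at fret 3 + 3 = 6.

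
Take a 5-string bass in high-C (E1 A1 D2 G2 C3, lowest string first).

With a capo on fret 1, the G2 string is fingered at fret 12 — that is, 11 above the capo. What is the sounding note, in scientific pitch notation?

G3

The capo raises the open G2 by 1 semitone to G♯2; fretting 11 more gives G2 + 1 + 11 = G2 + 12 semitones = G3.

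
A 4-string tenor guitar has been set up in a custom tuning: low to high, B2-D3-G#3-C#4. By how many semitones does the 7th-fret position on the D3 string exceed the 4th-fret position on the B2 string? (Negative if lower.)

D3 at fret 7 → A3 (MIDI 57); B2 at fret 4 → D#3 (MIDI 51).
57 − 51 = 6, so the two pitches are 6 semitones apart.

6 semitones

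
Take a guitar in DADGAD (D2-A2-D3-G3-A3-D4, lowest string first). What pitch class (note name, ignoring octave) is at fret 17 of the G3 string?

G3 is MIDI 55. Adding 17 gives 72; 72 mod 12 = 0, i.e. C.

C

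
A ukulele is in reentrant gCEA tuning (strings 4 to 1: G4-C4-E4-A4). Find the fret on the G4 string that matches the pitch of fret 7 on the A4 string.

A4 at fret 7 is A4 + 7 semitones = E5.
The open G4 string is 2 semitones below the open A4, so the same pitch on the G4 string lies at fret 7 + 2 = 9.

9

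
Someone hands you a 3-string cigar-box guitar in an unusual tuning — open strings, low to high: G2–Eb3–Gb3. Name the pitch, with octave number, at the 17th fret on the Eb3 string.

Ab4

Eb3 is MIDI 51. Adding 17 gives 68, which is Ab4.
(Equivalently spelled G#4.)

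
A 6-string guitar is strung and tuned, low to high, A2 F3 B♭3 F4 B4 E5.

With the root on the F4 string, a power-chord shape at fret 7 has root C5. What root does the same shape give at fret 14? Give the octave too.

Moving from fret 7 to fret 14 shifts the root by 7 semitones.
C5 up 7 semitones is G5.

G5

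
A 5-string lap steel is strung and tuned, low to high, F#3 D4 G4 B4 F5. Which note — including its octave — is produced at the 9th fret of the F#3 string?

The open F#3 string plus 9 semitones: F#–G–G#–A–A#–B–C–C#–D–D#.
The walk passes from B into C once, so the octave number goes from 3 to 4.

D#4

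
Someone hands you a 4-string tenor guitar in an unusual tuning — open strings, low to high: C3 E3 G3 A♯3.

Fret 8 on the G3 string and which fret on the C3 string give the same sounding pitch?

G3 at fret 8 is G3 + 8 semitones = D♯4.
The open C3 string is 7 semitones below the open G3, so the same pitch on the C3 string lies at fret 8 + 7 = 15.

15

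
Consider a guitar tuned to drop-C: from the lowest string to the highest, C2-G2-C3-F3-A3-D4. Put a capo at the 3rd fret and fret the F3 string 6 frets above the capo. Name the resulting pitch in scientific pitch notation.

The capo raises the open F3 by 3 semitones to G♯3; fretting 6 more gives F3 + 3 + 6 = F3 + 9 semitones = D4.

D4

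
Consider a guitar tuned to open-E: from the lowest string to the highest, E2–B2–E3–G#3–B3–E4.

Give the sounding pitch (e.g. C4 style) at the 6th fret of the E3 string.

A#3

Each fret is one semitone, so E3 + 6 = A#3.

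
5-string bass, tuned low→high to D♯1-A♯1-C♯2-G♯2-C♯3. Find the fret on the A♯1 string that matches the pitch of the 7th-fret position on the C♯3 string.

C♯3 at fret 7 is C♯3 + 7 semitones = G♯3.
The open A♯1 string is 15 semitones below the open C♯3, so the same pitch on the A♯1 string lies at fret 7 + 15 = 22.

22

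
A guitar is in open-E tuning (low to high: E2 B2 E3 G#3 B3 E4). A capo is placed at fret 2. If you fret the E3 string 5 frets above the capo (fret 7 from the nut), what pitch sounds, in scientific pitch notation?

The capo raises the open E3 by 2 semitones to F#3; fretting 5 more gives E3 + 2 + 5 = E3 + 7 semitones = B3.

B3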